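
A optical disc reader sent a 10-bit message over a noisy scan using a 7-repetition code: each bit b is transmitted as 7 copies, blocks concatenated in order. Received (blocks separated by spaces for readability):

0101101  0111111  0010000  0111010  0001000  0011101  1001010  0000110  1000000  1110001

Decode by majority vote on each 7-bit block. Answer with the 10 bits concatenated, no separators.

1101010001

Block 1 (0101101): 4 ones → 1
Block 2 (0111111): 6 ones → 1
Block 3 (0010000): 1 one → 0
Block 4 (0111010): 4 ones → 1
Block 5 (0001000): 1 one → 0
Block 6 (0011101): 4 ones → 1
Block 7 (1001010): 3 ones → 0
Block 8 (0000110): 2 ones → 0
Block 9 (1000000): 1 one → 0
Block 10 (1110001): 4 ones → 1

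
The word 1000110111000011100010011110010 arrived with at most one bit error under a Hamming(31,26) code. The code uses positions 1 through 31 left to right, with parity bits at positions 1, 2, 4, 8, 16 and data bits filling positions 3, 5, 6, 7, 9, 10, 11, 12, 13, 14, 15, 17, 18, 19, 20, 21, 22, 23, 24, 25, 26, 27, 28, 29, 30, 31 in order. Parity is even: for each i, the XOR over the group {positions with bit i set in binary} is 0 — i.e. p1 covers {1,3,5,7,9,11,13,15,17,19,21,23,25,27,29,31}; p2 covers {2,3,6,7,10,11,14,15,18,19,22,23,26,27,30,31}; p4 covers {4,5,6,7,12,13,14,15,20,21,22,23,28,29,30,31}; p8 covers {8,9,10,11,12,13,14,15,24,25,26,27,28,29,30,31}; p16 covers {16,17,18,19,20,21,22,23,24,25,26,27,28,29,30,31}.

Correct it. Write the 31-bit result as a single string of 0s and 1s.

1000110111010011100010011110010

s1 (pos 1,3,5,7,9,11,13,15,17,19,21,23,25,27,29,31): 1⊕0⊕1⊕0⊕1⊕0⊕0⊕1⊕1⊕0⊕1⊕0⊕1⊕1⊕0⊕0 = 0
s2 (pos 2,3,6,7,10,11,14,15,18,19,22,23,26,27,30,31): 0⊕0⊕1⊕0⊕1⊕0⊕0⊕1⊕0⊕0⊕0⊕0⊕1⊕1⊕1⊕0 = 0
s4 (pos 4,5,6,7,12,13,14,15,20,21,22,23,28,29,30,31): 0⊕1⊕1⊕0⊕0⊕0⊕0⊕1⊕0⊕1⊕0⊕0⊕0⊕0⊕1⊕0 = 1
s8 (pos 8,9,10,11,12,13,14,15,24,25,26,27,28,29,30,31): 1⊕1⊕1⊕0⊕0⊕0⊕0⊕1⊕1⊕1⊕1⊕1⊕0⊕0⊕1⊕0 = 1
s16 (pos 16,17,18,19,20,21,22,23,24,25,26,27,28,29,30,31): 1⊕1⊕0⊕0⊕0⊕1⊕0⊕0⊕1⊕1⊕1⊕1⊕0⊕0⊕1⊕0 = 0
Syndrome s16…s1 = 01100 → error at position 12.
Flip position 12: 1000110111000011100010011110010 → 1000110111010011100010011110010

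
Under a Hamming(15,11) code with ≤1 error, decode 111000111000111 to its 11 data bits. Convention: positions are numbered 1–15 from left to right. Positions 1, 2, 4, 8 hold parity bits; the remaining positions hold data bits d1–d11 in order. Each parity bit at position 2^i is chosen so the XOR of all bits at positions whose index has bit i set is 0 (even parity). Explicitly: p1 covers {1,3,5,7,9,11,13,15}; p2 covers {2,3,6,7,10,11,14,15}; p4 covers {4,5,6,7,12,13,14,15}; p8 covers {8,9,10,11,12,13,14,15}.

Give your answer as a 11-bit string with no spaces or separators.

s1 (pos 1,3,5,7,9,11,13,15): 1⊕1⊕0⊕1⊕1⊕0⊕1⊕1 = 0
s2 (pos 2,3,6,7,10,11,14,15): 1⊕1⊕0⊕1⊕0⊕0⊕1⊕1 = 1
s4 (pos 4,5,6,7,12,13,14,15): 0⊕0⊕0⊕1⊕0⊕1⊕1⊕1 = 0
s8 (pos 8,9,10,11,12,13,14,15): 1⊕1⊕0⊕0⊕0⊕1⊕1⊕1 = 1
Syndrome s8…s1 = 1010 → error at position 10.
Flip position 10: 111000111000111 → 111000111100111
Read data bits from positions 3,5,6,7,9,10,11,12,13,14,15: 10011100111

10011100111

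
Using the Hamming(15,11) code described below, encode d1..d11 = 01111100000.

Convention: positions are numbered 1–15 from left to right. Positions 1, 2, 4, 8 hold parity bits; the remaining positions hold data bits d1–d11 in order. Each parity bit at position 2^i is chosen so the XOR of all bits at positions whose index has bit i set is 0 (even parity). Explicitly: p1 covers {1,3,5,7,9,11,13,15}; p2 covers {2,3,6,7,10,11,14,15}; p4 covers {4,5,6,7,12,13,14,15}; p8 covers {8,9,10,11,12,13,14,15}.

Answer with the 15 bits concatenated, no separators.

110111101100000

Place data at non-parity positions: p1 p2 0 p4 1 1 1 p8 1 1 0 0 0 0 0
p1 (pos 1,3,5,7,9,11,13,15): XOR of data positions = 0⊕1⊕1⊕1⊕0⊕0⊕0 = 1
p2 (pos 2,3,6,7,10,11,14,15): XOR of data positions = 0⊕1⊕1⊕1⊕0⊕0⊕0 = 1
p4 (pos 4,5,6,7,12,13,14,15): XOR of data positions = 1⊕1⊕1⊕0⊕0⊕0⊕0 = 1
p8 (pos 8,9,10,11,12,13,14,15): XOR of data positions = 1⊕1⊕0⊕0⊕0⊕0⊕0 = 0
Codeword: 110111101100000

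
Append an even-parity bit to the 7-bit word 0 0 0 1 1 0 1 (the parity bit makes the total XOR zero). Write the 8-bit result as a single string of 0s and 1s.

00011011

XOR of the 7 data bits: 0⊕0⊕0⊕1⊕1⊕0⊕1 = 1
Parity bit = 1 (so all 8 bits XOR to 0).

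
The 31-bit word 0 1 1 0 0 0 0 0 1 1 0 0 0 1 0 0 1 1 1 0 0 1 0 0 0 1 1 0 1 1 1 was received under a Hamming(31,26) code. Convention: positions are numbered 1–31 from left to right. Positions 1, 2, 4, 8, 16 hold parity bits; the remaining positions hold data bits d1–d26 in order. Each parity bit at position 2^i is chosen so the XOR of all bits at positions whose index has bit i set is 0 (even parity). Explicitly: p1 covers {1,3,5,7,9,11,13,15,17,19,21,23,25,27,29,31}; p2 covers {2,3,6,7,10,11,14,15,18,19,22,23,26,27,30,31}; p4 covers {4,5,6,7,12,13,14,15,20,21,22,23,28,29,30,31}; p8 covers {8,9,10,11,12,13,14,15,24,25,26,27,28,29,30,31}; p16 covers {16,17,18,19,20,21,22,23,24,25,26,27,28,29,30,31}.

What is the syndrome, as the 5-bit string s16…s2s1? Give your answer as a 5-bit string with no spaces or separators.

10111

s1 (pos 1,3,5,7,9,11,13,15,17,19,21,23,25,27,29,31): 0⊕1⊕0⊕0⊕1⊕0⊕0⊕0⊕1⊕1⊕0⊕0⊕0⊕1⊕1⊕1 = 1
s2 (pos 2,3,6,7,10,11,14,15,18,19,22,23,26,27,30,31): 1⊕1⊕0⊕0⊕1⊕0⊕1⊕0⊕1⊕1⊕1⊕0⊕1⊕1⊕1⊕1 = 1
s4 (pos 4,5,6,7,12,13,14,15,20,21,22,23,28,29,30,31): 0⊕0⊕0⊕0⊕0⊕0⊕1⊕0⊕0⊕0⊕1⊕0⊕0⊕1⊕1⊕1 = 1
s8 (pos 8,9,10,11,12,13,14,15,24,25,26,27,28,29,30,31): 0⊕1⊕1⊕0⊕0⊕0⊕1⊕0⊕0⊕0⊕1⊕1⊕0⊕1⊕1⊕1 = 0
s16 (pos 16,17,18,19,20,21,22,23,24,25,26,27,28,29,30,31): 0⊕1⊕1⊕1⊕0⊕0⊕1⊕0⊕0⊕0⊕1⊕1⊕0⊕1⊕1⊕1 = 1
Syndrome s16…s1 = 10111 → error at position 23.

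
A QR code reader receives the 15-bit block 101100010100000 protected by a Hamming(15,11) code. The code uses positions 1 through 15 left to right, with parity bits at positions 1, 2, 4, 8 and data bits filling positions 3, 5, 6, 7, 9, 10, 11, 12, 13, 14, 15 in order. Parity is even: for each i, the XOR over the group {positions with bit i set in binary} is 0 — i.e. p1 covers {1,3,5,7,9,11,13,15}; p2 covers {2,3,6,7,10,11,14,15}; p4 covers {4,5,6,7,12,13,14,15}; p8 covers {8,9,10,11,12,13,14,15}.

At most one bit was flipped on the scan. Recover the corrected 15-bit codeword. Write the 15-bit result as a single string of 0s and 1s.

101000010100000

s1 (pos 1,3,5,7,9,11,13,15): 1⊕1⊕0⊕0⊕0⊕0⊕0⊕0 = 0
s2 (pos 2,3,6,7,10,11,14,15): 0⊕1⊕0⊕0⊕1⊕0⊕0⊕0 = 0
s4 (pos 4,5,6,7,12,13,14,15): 1⊕0⊕0⊕0⊕0⊕0⊕0⊕0 = 1
s8 (pos 8,9,10,11,12,13,14,15): 1⊕0⊕1⊕0⊕0⊕0⊕0⊕0 = 0
Syndrome s8…s1 = 0100 → error at position 4.
Flip position 4: 101100010100000 → 101000010100000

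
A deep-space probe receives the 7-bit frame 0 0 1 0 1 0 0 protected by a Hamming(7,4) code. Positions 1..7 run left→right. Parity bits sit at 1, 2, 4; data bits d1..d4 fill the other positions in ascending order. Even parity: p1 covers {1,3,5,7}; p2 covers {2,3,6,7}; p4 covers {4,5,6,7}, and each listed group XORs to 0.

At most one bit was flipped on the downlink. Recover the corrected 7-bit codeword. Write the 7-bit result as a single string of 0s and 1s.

s1 (pos 1,3,5,7): 0⊕1⊕1⊕0 = 0
s2 (pos 2,3,6,7): 0⊕1⊕0⊕0 = 1
s4 (pos 4,5,6,7): 0⊕1⊕0⊕0 = 1
Syndrome s4…s1 = 110 → error at position 6.
Flip position 6: 0010100 → 0010110

0010110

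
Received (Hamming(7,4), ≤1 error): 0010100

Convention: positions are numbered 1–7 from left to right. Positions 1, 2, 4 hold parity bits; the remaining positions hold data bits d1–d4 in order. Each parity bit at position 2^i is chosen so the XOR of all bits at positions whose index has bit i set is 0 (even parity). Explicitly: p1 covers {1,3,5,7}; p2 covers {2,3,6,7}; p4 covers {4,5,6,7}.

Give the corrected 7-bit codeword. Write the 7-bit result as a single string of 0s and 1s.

s1 (pos 1,3,5,7): 0⊕1⊕1⊕0 = 0
s2 (pos 2,3,6,7): 0⊕1⊕0⊕0 = 1
s4 (pos 4,5,6,7): 0⊕1⊕0⊕0 = 1
Syndrome s4…s1 = 110 → error at position 6.
Flip position 6: 0010100 → 0010110

0010110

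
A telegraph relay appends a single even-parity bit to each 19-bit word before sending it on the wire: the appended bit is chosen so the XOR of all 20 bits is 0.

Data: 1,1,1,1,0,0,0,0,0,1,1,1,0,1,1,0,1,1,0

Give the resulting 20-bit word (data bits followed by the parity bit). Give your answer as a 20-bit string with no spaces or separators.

XOR of the 19 data bits: 1⊕1⊕1⊕1⊕0⊕0⊕0⊕0⊕0⊕1⊕1⊕1⊕0⊕1⊕1⊕0⊕1⊕1⊕0 = 1
Parity bit = 1 (so all 20 bits XOR to 0).

11110000011101101101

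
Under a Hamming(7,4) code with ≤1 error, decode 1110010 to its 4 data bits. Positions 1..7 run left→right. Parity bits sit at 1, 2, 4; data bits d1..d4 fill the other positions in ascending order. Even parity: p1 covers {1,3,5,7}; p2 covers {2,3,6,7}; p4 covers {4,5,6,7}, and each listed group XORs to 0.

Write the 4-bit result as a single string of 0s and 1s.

1000

s1 (pos 1,3,5,7): 1⊕1⊕0⊕0 = 0
s2 (pos 2,3,6,7): 1⊕1⊕1⊕0 = 1
s4 (pos 4,5,6,7): 0⊕0⊕1⊕0 = 1
Syndrome s4…s1 = 110 → error at position 6.
Flip position 6: 1110010 → 1110000
Read data bits from positions 3,5,6,7: 1000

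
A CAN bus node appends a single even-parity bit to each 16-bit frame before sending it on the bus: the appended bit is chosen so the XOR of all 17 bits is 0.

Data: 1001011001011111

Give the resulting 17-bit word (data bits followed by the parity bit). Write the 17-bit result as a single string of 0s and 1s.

10010110010111110

XOR of the 16 data bits: 1⊕0⊕0⊕1⊕0⊕1⊕1⊕0⊕0⊕1⊕0⊕1⊕1⊕1⊕1⊕1 = 0
Parity bit = 0 (so all 17 bits XOR to 0).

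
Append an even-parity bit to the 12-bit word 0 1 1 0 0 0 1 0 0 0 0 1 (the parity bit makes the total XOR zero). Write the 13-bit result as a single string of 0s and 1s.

XOR of the 12 data bits: 0⊕1⊕1⊕0⊕0⊕0⊕1⊕0⊕0⊕0⊕0⊕1 = 0
Parity bit = 0 (so all 13 bits XOR to 0).

0110001000010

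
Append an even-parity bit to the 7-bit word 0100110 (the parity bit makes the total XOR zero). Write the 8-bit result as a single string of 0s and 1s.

01001101

XOR of the 7 data bits: 0⊕1⊕0⊕0⊕1⊕1⊕0 = 1
Parity bit = 1 (so all 8 bits XOR to 0).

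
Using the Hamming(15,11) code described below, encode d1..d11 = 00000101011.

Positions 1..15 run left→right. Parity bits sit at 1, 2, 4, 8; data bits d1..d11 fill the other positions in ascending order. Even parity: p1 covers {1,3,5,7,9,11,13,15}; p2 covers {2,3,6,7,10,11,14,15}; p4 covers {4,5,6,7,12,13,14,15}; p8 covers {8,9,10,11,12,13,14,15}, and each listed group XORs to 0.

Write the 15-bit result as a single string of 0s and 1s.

110100000101011

Place data at non-parity positions: p1 p2 0 p4 0 0 0 p8 0 1 0 1 0 1 1
p1 (pos 1,3,5,7,9,11,13,15): XOR of data positions = 0⊕0⊕0⊕0⊕0⊕0⊕1 = 1
p2 (pos 2,3,6,7,10,11,14,15): XOR of data positions = 0⊕0⊕0⊕1⊕0⊕1⊕1 = 1
p4 (pos 4,5,6,7,12,13,14,15): XOR of data positions = 0⊕0⊕0⊕1⊕0⊕1⊕1 = 1
p8 (pos 8,9,10,11,12,13,14,15): XOR of data positions = 0⊕1⊕0⊕1⊕0⊕1⊕1 = 0
Codeword: 110100000101011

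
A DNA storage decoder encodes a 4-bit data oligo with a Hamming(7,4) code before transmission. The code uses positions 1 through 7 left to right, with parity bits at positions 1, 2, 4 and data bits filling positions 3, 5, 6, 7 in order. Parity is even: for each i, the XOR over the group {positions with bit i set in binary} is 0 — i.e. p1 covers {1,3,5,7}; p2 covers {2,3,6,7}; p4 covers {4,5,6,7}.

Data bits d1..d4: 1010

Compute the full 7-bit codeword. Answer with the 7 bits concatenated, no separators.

1011010

Place data at non-parity positions: p1 p2 1 p4 0 1 0
p1 (pos 1,3,5,7): XOR of data positions = 1⊕0⊕0 = 1
p2 (pos 2,3,6,7): XOR of data positions = 1⊕1⊕0 = 0
p4 (pos 4,5,6,7): XOR of data positions = 0⊕1⊕0 = 1
Codeword: 1011010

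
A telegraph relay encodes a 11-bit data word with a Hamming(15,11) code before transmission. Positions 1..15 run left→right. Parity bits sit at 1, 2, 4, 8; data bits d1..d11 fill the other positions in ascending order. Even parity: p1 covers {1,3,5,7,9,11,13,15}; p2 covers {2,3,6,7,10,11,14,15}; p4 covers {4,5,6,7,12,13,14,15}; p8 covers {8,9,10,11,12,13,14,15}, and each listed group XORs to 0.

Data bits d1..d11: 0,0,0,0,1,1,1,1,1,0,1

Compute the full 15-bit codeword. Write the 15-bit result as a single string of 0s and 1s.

Place data at non-parity positions: p1 p2 0 p4 0 0 0 p8 1 1 1 1 1 0 1
p1 (pos 1,3,5,7,9,11,13,15): XOR of data positions = 0⊕0⊕0⊕1⊕1⊕1⊕1 = 0
p2 (pos 2,3,6,7,10,11,14,15): XOR of data positions = 0⊕0⊕0⊕1⊕1⊕0⊕1 = 1
p4 (pos 4,5,6,7,12,13,14,15): XOR of data positions = 0⊕0⊕0⊕1⊕1⊕0⊕1 = 1
p8 (pos 8,9,10,11,12,13,14,15): XOR of data positions = 1⊕1⊕1⊕1⊕1⊕0⊕1 = 0
Codeword: 010100001111101

010100001111101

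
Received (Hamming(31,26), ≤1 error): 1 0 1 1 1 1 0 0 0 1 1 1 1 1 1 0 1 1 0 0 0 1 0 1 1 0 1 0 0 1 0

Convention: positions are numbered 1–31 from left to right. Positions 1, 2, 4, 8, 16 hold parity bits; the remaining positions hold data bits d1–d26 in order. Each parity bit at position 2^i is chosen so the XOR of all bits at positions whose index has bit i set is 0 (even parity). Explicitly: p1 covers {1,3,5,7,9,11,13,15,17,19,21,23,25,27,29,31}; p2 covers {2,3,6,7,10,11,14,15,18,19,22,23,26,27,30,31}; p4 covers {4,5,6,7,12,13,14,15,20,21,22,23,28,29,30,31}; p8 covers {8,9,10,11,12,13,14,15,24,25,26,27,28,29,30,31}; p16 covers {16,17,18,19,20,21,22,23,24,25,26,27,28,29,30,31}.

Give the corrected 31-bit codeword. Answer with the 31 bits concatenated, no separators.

1011110001111110110011011010010

s1 (pos 1,3,5,7,9,11,13,15,17,19,21,23,25,27,29,31): 1⊕1⊕1⊕0⊕0⊕1⊕1⊕1⊕1⊕0⊕0⊕0⊕1⊕1⊕0⊕0 = 1
s2 (pos 2,3,6,7,10,11,14,15,18,19,22,23,26,27,30,31): 0⊕1⊕1⊕0⊕1⊕1⊕1⊕1⊕1⊕0⊕1⊕0⊕0⊕1⊕1⊕0 = 0
s4 (pos 4,5,6,7,12,13,14,15,20,21,22,23,28,29,30,31): 1⊕1⊕1⊕0⊕1⊕1⊕1⊕1⊕0⊕0⊕1⊕0⊕0⊕0⊕1⊕0 = 1
s8 (pos 8,9,10,11,12,13,14,15,24,25,26,27,28,29,30,31): 0⊕0⊕1⊕1⊕1⊕1⊕1⊕1⊕1⊕1⊕0⊕1⊕0⊕0⊕1⊕0 = 0
s16 (pos 16,17,18,19,20,21,22,23,24,25,26,27,28,29,30,31): 0⊕1⊕1⊕0⊕0⊕0⊕1⊕0⊕1⊕1⊕0⊕1⊕0⊕0⊕1⊕0 = 1
Syndrome s16…s1 = 10101 → error at position 21.
Flip position 21: 1011110001111110110001011010010 → 1011110001111110110011011010010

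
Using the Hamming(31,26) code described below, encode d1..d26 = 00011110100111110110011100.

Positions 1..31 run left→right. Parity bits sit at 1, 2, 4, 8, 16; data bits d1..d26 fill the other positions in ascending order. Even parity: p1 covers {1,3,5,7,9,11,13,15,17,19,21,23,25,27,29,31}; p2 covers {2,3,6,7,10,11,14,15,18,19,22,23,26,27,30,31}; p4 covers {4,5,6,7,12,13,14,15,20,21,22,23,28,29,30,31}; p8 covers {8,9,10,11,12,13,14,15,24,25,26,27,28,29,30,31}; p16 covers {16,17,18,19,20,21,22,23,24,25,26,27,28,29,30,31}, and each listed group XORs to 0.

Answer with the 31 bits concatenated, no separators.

0101001011101000111110110011100

Place data at non-parity positions: p1 p2 0 p4 0 0 1 p8 1 1 1 0 1 0 0 p16 1 1 1 1 1 0 1 1 0 0 1 1 1 0 0
p1 (pos 1,3,5,7,9,11,13,15,17,19,21,23,25,27,29,31): XOR of data positions = 0⊕0⊕1⊕1⊕1⊕1⊕0⊕1⊕1⊕1⊕1⊕0⊕1⊕1⊕0 = 0
p2 (pos 2,3,6,7,10,11,14,15,18,19,22,23,26,27,30,31): XOR of data positions = 0⊕0⊕1⊕1⊕1⊕0⊕0⊕1⊕1⊕0⊕1⊕0⊕1⊕0⊕0 = 1
p4 (pos 4,5,6,7,12,13,14,15,20,21,22,23,28,29,30,31): XOR of data positions = 0⊕0⊕1⊕0⊕1⊕0⊕0⊕1⊕1⊕0⊕1⊕1⊕1⊕0⊕0 = 1
p8 (pos 8,9,10,11,12,13,14,15,24,25,26,27,28,29,30,31): XOR of data positions = 1⊕1⊕1⊕0⊕1⊕0⊕0⊕1⊕0⊕0⊕1⊕1⊕1⊕0⊕0 = 0
p16 (pos 16,17,18,19,20,21,22,23,24,25,26,27,28,29,30,31): XOR of data positions = 1⊕1⊕1⊕1⊕1⊕0⊕1⊕1⊕0⊕0⊕1⊕1⊕1⊕0⊕0 = 0
Codeword: 0101001011101000111110110011100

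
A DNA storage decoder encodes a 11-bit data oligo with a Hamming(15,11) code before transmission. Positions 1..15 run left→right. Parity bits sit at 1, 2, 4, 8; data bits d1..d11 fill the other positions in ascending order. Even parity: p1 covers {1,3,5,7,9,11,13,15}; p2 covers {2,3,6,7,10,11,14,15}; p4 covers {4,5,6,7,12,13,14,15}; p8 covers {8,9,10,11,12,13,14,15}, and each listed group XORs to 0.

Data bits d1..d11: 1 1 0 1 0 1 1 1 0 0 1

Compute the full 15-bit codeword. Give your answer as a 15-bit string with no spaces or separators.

Place data at non-parity positions: p1 p2 1 p4 1 0 1 p8 0 1 1 1 0 0 1
p1 (pos 1,3,5,7,9,11,13,15): XOR of data positions = 1⊕1⊕1⊕0⊕1⊕0⊕1 = 1
p2 (pos 2,3,6,7,10,11,14,15): XOR of data positions = 1⊕0⊕1⊕1⊕1⊕0⊕1 = 1
p4 (pos 4,5,6,7,12,13,14,15): XOR of data positions = 1⊕0⊕1⊕1⊕0⊕0⊕1 = 0
p8 (pos 8,9,10,11,12,13,14,15): XOR of data positions = 0⊕1⊕1⊕1⊕0⊕0⊕1 = 0
Codeword: 111010100111001

111010100111001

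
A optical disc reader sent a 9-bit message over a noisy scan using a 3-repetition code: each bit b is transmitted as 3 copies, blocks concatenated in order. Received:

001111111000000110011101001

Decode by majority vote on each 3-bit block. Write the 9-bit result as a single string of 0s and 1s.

011001110

Block 1 (001): 1 one → 0
Block 2 (111): 3 ones → 1
Block 3 (111): 3 ones → 1
Block 4 (000): 0 ones → 0
Block 5 (000): 0 ones → 0
Block 6 (110): 2 ones → 1
Block 7 (011): 2 ones → 1
Block 8 (101): 2 ones → 1
Block 9 (001): 1 one → 0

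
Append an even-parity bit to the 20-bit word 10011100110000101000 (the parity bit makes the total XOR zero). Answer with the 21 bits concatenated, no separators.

XOR of the 20 data bits: 1⊕0⊕0⊕1⊕1⊕1⊕0⊕0⊕1⊕1⊕0⊕0⊕0⊕0⊕1⊕0⊕1⊕0⊕0⊕0 = 0
Parity bit = 0 (so all 21 bits XOR to 0).

100111001100001010000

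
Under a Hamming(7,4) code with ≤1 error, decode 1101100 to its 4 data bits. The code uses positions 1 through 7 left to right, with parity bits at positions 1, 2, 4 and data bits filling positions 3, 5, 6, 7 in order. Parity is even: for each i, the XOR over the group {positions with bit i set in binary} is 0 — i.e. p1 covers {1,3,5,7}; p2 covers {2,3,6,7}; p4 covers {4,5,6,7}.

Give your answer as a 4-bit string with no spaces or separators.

s1 (pos 1,3,5,7): 1⊕0⊕1⊕0 = 0
s2 (pos 2,3,6,7): 1⊕0⊕0⊕0 = 1
s4 (pos 4,5,6,7): 1⊕1⊕0⊕0 = 0
Syndrome s4…s1 = 010 → error at position 2.
Flip position 2: 1101100 → 1001100
Read data bits from positions 3,5,6,7: 0100

0100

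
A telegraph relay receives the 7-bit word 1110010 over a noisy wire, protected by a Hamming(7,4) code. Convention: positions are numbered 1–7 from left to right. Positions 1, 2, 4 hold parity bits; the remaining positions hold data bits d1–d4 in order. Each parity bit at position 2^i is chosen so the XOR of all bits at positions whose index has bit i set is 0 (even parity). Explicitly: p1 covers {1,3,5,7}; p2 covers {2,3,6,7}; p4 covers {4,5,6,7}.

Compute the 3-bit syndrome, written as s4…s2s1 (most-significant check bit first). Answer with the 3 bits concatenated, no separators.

110

s1 (pos 1,3,5,7): 1⊕1⊕0⊕0 = 0
s2 (pos 2,3,6,7): 1⊕1⊕1⊕0 = 1
s4 (pos 4,5,6,7): 0⊕0⊕1⊕0 = 1
Syndrome s4…s1 = 110 → error at position 6.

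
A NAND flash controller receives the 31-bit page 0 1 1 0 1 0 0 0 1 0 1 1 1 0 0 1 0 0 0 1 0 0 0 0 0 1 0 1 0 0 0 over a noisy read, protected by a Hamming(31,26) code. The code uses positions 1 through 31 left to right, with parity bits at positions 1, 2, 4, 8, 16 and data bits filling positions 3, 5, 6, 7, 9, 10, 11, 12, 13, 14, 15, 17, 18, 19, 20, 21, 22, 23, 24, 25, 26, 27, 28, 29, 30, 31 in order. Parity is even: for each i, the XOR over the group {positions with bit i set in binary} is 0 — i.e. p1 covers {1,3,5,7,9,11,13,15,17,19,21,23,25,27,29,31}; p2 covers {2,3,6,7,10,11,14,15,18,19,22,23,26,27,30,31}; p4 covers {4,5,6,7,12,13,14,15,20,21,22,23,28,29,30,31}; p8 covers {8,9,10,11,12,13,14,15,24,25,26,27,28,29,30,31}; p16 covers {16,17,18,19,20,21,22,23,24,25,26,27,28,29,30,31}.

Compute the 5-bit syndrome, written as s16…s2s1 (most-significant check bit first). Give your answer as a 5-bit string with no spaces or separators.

00101

s1 (pos 1,3,5,7,9,11,13,15,17,19,21,23,25,27,29,31): 0⊕1⊕1⊕0⊕1⊕1⊕1⊕0⊕0⊕0⊕0⊕0⊕0⊕0⊕0⊕0 = 1
s2 (pos 2,3,6,7,10,11,14,15,18,19,22,23,26,27,30,31): 1⊕1⊕0⊕0⊕0⊕1⊕0⊕0⊕0⊕0⊕0⊕0⊕1⊕0⊕0⊕0 = 0
s4 (pos 4,5,6,7,12,13,14,15,20,21,22,23,28,29,30,31): 0⊕1⊕0⊕0⊕1⊕1⊕0⊕0⊕1⊕0⊕0⊕0⊕1⊕0⊕0⊕0 = 1
s8 (pos 8,9,10,11,12,13,14,15,24,25,26,27,28,29,30,31): 0⊕1⊕0⊕1⊕1⊕1⊕0⊕0⊕0⊕0⊕1⊕0⊕1⊕0⊕0⊕0 = 0
s16 (pos 16,17,18,19,20,21,22,23,24,25,26,27,28,29,30,31): 1⊕0⊕0⊕0⊕1⊕0⊕0⊕0⊕0⊕0⊕1⊕0⊕1⊕0⊕0⊕0 = 0
Syndrome s16…s1 = 00101 → error at position 5.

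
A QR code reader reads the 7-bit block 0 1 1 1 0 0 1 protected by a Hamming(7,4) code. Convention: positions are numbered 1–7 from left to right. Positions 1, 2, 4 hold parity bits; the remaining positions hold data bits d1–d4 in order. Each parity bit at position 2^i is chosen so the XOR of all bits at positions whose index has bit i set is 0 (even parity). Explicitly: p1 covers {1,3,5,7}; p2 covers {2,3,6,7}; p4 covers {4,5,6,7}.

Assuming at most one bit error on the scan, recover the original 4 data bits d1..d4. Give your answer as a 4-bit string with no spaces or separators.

s1 (pos 1,3,5,7): 0⊕1⊕0⊕1 = 0
s2 (pos 2,3,6,7): 1⊕1⊕0⊕1 = 1
s4 (pos 4,5,6,7): 1⊕0⊕0⊕1 = 0
Syndrome s4…s1 = 010 → error at position 2.
Flip position 2: 0111001 → 0011001
Read data bits from positions 3,5,6,7: 1001

1001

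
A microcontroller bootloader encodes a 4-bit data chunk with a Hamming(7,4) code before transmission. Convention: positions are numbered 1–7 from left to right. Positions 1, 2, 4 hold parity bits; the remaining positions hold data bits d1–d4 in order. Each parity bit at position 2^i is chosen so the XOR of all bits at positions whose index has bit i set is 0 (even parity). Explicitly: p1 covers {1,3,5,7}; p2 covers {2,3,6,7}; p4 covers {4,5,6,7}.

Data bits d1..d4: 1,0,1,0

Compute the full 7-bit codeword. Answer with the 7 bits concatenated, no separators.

Place data at non-parity positions: p1 p2 1 p4 0 1 0
p1 (pos 1,3,5,7): XOR of data positions = 1⊕0⊕0 = 1
p2 (pos 2,3,6,7): XOR of data positions = 1⊕1⊕0 = 0
p4 (pos 4,5,6,7): XOR of data positions = 0⊕1⊕0 = 1
Codeword: 1011010

1011010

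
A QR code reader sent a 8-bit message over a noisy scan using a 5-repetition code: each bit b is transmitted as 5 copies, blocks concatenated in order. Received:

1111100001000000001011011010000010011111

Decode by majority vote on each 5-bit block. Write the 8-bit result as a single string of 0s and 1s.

10001001

Block 1 (11111): 5 ones → 1
Block 2 (00001): 1 one → 0
Block 3 (00000): 0 ones → 0
Block 4 (00010): 1 one → 0
Block 5 (11011): 4 ones → 1
Block 6 (01000): 1 one → 0
Block 7 (00100): 1 one → 0
Block 8 (11111): 5 ones → 1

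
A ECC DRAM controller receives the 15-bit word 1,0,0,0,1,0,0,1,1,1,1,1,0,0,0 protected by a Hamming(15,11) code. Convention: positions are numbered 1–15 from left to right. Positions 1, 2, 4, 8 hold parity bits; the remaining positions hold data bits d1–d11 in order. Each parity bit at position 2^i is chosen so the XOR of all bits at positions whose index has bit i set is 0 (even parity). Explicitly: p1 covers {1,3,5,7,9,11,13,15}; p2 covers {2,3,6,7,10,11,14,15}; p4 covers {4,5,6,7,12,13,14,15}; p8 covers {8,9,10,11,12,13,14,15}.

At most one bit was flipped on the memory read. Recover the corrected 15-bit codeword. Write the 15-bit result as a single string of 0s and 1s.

100010001111000

s1 (pos 1,3,5,7,9,11,13,15): 1⊕0⊕1⊕0⊕1⊕1⊕0⊕0 = 0
s2 (pos 2,3,6,7,10,11,14,15): 0⊕0⊕0⊕0⊕1⊕1⊕0⊕0 = 0
s4 (pos 4,5,6,7,12,13,14,15): 0⊕1⊕0⊕0⊕1⊕0⊕0⊕0 = 0
s8 (pos 8,9,10,11,12,13,14,15): 1⊕1⊕1⊕1⊕1⊕0⊕0⊕0 = 1
Syndrome s8…s1 = 1000 → error at position 8.
Flip position 8: 100010011111000 → 100010001111000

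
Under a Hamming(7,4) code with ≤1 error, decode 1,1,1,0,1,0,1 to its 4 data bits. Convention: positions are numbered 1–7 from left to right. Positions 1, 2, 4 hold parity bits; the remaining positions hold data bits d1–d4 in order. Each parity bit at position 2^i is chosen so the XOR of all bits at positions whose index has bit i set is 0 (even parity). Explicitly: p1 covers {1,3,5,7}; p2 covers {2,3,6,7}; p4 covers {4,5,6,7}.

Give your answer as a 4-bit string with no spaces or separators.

s1 (pos 1,3,5,7): 1⊕1⊕1⊕1 = 0
s2 (pos 2,3,6,7): 1⊕1⊕0⊕1 = 1
s4 (pos 4,5,6,7): 0⊕1⊕0⊕1 = 0
Syndrome s4…s1 = 010 → error at position 2.
Flip position 2: 1110101 → 1010101
Read data bits from positions 3,5,6,7: 1101

1101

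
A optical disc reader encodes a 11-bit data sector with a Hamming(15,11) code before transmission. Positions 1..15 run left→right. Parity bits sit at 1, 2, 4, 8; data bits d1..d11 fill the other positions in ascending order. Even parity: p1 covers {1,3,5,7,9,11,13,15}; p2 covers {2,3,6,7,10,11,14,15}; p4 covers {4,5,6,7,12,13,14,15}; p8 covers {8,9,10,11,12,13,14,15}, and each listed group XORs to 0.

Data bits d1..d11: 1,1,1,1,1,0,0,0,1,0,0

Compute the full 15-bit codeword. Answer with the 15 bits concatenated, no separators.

111011101000100

Place data at non-parity positions: p1 p2 1 p4 1 1 1 p8 1 0 0 0 1 0 0
p1 (pos 1,3,5,7,9,11,13,15): XOR of data positions = 1⊕1⊕1⊕1⊕0⊕1⊕0 = 1
p2 (pos 2,3,6,7,10,11,14,15): XOR of data positions = 1⊕1⊕1⊕0⊕0⊕0⊕0 = 1
p4 (pos 4,5,6,7,12,13,14,15): XOR of data positions = 1⊕1⊕1⊕0⊕1⊕0⊕0 = 0
p8 (pos 8,9,10,11,12,13,14,15): XOR of data positions = 1⊕0⊕0⊕0⊕1⊕0⊕0 = 0
Codeword: 111011101000100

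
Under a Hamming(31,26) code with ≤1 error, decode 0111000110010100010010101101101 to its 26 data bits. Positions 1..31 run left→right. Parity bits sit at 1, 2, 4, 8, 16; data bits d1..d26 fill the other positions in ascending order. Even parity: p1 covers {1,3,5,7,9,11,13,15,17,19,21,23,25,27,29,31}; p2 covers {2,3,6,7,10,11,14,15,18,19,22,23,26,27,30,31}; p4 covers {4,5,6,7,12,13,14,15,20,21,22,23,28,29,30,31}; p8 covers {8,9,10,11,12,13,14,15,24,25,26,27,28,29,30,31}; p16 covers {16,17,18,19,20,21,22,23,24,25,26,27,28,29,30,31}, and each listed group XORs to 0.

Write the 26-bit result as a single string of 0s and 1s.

10001011010010010101101101

s1 (pos 1,3,5,7,9,11,13,15,17,19,21,23,25,27,29,31): 0⊕1⊕0⊕0⊕1⊕0⊕0⊕0⊕0⊕0⊕1⊕1⊕1⊕0⊕1⊕1 = 1
s2 (pos 2,3,6,7,10,11,14,15,18,19,22,23,26,27,30,31): 1⊕1⊕0⊕0⊕0⊕0⊕1⊕0⊕1⊕0⊕0⊕1⊕1⊕0⊕0⊕1 = 1
s4 (pos 4,5,6,7,12,13,14,15,20,21,22,23,28,29,30,31): 1⊕0⊕0⊕0⊕1⊕0⊕1⊕0⊕0⊕1⊕0⊕1⊕1⊕1⊕0⊕1 = 0
s8 (pos 8,9,10,11,12,13,14,15,24,25,26,27,28,29,30,31): 1⊕1⊕0⊕0⊕1⊕0⊕1⊕0⊕0⊕1⊕1⊕0⊕1⊕1⊕0⊕1 = 1
s16 (pos 16,17,18,19,20,21,22,23,24,25,26,27,28,29,30,31): 0⊕0⊕1⊕0⊕0⊕1⊕0⊕1⊕0⊕1⊕1⊕0⊕1⊕1⊕0⊕1 = 0
Syndrome s16…s1 = 01011 → error at position 11.
Flip position 11: 0111000110010100010010101101101 → 0111000110110100010010101101101
Read data bits from positions 3,5,6,7,9,10,11,12,13,14,15,17,18,19,20,21,22,23,24,25,26,27,28,29,30,31: 10001011010010010101101101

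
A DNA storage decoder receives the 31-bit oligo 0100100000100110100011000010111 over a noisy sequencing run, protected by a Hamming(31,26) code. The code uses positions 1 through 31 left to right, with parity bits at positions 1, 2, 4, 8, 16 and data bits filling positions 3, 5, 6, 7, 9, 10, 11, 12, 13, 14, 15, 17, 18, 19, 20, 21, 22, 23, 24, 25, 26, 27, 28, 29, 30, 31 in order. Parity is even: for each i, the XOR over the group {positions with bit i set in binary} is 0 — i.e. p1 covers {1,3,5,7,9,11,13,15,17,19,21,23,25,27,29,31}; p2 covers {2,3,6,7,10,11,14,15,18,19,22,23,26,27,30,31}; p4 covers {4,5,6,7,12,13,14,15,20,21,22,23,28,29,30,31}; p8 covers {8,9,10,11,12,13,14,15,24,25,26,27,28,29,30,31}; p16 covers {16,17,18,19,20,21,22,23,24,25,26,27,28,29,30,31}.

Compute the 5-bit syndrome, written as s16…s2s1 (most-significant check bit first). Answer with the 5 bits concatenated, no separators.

s1 (pos 1,3,5,7,9,11,13,15,17,19,21,23,25,27,29,31): 0⊕0⊕1⊕0⊕0⊕1⊕0⊕1⊕1⊕0⊕1⊕0⊕0⊕1⊕1⊕1 = 0
s2 (pos 2,3,6,7,10,11,14,15,18,19,22,23,26,27,30,31): 1⊕0⊕0⊕0⊕0⊕1⊕1⊕1⊕0⊕0⊕1⊕0⊕0⊕1⊕1⊕1 = 0
s4 (pos 4,5,6,7,12,13,14,15,20,21,22,23,28,29,30,31): 0⊕1⊕0⊕0⊕0⊕0⊕1⊕1⊕0⊕1⊕1⊕0⊕0⊕1⊕1⊕1 = 0
s8 (pos 8,9,10,11,12,13,14,15,24,25,26,27,28,29,30,31): 0⊕0⊕0⊕1⊕0⊕0⊕1⊕1⊕0⊕0⊕0⊕1⊕0⊕1⊕1⊕1 = 1
s16 (pos 16,17,18,19,20,21,22,23,24,25,26,27,28,29,30,31): 0⊕1⊕0⊕0⊕0⊕1⊕1⊕0⊕0⊕0⊕0⊕1⊕0⊕1⊕1⊕1 = 1
Syndrome s16…s1 = 11000 → error at position 24.

11000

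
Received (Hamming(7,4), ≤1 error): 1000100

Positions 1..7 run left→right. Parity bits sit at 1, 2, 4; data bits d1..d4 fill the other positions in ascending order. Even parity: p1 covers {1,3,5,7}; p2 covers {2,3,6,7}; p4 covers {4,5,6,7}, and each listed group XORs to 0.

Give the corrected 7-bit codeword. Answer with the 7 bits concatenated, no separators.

1001100

s1 (pos 1,3,5,7): 1⊕0⊕1⊕0 = 0
s2 (pos 2,3,6,7): 0⊕0⊕0⊕0 = 0
s4 (pos 4,5,6,7): 0⊕1⊕0⊕0 = 1
Syndrome s4…s1 = 100 → error at position 4.
Flip position 4: 1000100 → 1001100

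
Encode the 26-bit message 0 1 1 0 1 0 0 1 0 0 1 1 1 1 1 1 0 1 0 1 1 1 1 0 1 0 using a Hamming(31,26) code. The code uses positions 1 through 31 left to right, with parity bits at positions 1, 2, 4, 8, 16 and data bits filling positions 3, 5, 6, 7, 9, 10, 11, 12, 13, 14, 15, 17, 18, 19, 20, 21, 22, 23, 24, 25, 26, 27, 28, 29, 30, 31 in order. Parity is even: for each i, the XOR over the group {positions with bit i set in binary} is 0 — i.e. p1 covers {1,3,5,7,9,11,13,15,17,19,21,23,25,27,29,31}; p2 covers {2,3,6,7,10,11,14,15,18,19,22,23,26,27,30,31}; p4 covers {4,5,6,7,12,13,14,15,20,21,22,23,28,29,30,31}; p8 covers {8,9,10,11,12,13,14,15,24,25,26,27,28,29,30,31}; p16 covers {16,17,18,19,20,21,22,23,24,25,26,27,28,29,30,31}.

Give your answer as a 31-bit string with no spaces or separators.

Place data at non-parity positions: p1 p2 0 p4 1 1 0 p8 1 0 0 1 0 0 1 p16 1 1 1 1 1 0 1 0 1 1 1 1 0 1 0
p1 (pos 1,3,5,7,9,11,13,15,17,19,21,23,25,27,29,31): XOR of data positions = 0⊕1⊕0⊕1⊕0⊕0⊕1⊕1⊕1⊕1⊕1⊕1⊕1⊕0⊕0 = 1
p2 (pos 2,3,6,7,10,11,14,15,18,19,22,23,26,27,30,31): XOR of data positions = 0⊕1⊕0⊕0⊕0⊕0⊕1⊕1⊕1⊕0⊕1⊕1⊕1⊕1⊕0 = 0
p4 (pos 4,5,6,7,12,13,14,15,20,21,22,23,28,29,30,31): XOR of data positions = 1⊕1⊕0⊕1⊕0⊕0⊕1⊕1⊕1⊕0⊕1⊕1⊕0⊕1⊕0 = 1
p8 (pos 8,9,10,11,12,13,14,15,24,25,26,27,28,29,30,31): XOR of data positions = 1⊕0⊕0⊕1⊕0⊕0⊕1⊕0⊕1⊕1⊕1⊕1⊕0⊕1⊕0 = 0
p16 (pos 16,17,18,19,20,21,22,23,24,25,26,27,28,29,30,31): XOR of data positions = 1⊕1⊕1⊕1⊕1⊕0⊕1⊕0⊕1⊕1⊕1⊕1⊕0⊕1⊕0 = 1
Codeword: 1001110010010011111110101111010

1001110010010011111110101111010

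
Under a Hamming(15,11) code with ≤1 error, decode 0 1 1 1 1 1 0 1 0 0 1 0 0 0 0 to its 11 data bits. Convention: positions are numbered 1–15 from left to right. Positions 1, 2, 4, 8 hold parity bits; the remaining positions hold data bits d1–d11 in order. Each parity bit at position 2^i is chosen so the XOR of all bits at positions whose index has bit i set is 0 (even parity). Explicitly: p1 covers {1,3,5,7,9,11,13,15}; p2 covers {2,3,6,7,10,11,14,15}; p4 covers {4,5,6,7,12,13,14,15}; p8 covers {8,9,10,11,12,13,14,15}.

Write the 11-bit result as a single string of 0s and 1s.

s1 (pos 1,3,5,7,9,11,13,15): 0⊕1⊕1⊕0⊕0⊕1⊕0⊕0 = 1
s2 (pos 2,3,6,7,10,11,14,15): 1⊕1⊕1⊕0⊕0⊕1⊕0⊕0 = 0
s4 (pos 4,5,6,7,12,13,14,15): 1⊕1⊕1⊕0⊕0⊕0⊕0⊕0 = 1
s8 (pos 8,9,10,11,12,13,14,15): 1⊕0⊕0⊕1⊕0⊕0⊕0⊕0 = 0
Syndrome s8…s1 = 0101 → error at position 5.
Flip position 5: 011111010010000 → 011101010010000
Read data bits from positions 3,5,6,7,9,10,11,12,13,14,15: 10100010000

10100010000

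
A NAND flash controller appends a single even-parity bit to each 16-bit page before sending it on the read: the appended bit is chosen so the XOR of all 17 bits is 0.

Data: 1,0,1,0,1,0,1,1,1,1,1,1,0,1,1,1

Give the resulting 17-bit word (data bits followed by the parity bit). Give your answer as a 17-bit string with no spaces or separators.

10101011111101110

XOR of the 16 data bits: 1⊕0⊕1⊕0⊕1⊕0⊕1⊕1⊕1⊕1⊕1⊕1⊕0⊕1⊕1⊕1 = 0
Parity bit = 0 (so all 17 bits XOR to 0).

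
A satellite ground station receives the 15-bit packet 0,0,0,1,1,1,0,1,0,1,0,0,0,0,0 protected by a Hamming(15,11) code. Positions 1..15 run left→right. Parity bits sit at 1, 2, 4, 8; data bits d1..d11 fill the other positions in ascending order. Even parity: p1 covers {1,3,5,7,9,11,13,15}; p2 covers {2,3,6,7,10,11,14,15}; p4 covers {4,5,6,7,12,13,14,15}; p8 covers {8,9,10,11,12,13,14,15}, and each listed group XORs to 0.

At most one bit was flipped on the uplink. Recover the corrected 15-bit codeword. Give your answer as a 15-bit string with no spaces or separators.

000101010100000

s1 (pos 1,3,5,7,9,11,13,15): 0⊕0⊕1⊕0⊕0⊕0⊕0⊕0 = 1
s2 (pos 2,3,6,7,10,11,14,15): 0⊕0⊕1⊕0⊕1⊕0⊕0⊕0 = 0
s4 (pos 4,5,6,7,12,13,14,15): 1⊕1⊕1⊕0⊕0⊕0⊕0⊕0 = 1
s8 (pos 8,9,10,11,12,13,14,15): 1⊕0⊕1⊕0⊕0⊕0⊕0⊕0 = 0
Syndrome s8…s1 = 0101 → error at position 5.
Flip position 5: 000111010100000 → 000101010100000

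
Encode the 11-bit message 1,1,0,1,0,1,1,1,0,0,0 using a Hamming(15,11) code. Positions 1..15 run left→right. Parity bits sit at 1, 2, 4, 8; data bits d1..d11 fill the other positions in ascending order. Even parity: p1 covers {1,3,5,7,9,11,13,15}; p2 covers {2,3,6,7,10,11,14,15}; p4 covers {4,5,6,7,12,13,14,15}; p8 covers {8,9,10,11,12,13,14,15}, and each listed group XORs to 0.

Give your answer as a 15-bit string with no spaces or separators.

Place data at non-parity positions: p1 p2 1 p4 1 0 1 p8 0 1 1 1 0 0 0
p1 (pos 1,3,5,7,9,11,13,15): XOR of data positions = 1⊕1⊕1⊕0⊕1⊕0⊕0 = 0
p2 (pos 2,3,6,7,10,11,14,15): XOR of data positions = 1⊕0⊕1⊕1⊕1⊕0⊕0 = 0
p4 (pos 4,5,6,7,12,13,14,15): XOR of data positions = 1⊕0⊕1⊕1⊕0⊕0⊕0 = 1
p8 (pos 8,9,10,11,12,13,14,15): XOR of data positions = 0⊕1⊕1⊕1⊕0⊕0⊕0 = 1
Codeword: 001110110111000

001110110111000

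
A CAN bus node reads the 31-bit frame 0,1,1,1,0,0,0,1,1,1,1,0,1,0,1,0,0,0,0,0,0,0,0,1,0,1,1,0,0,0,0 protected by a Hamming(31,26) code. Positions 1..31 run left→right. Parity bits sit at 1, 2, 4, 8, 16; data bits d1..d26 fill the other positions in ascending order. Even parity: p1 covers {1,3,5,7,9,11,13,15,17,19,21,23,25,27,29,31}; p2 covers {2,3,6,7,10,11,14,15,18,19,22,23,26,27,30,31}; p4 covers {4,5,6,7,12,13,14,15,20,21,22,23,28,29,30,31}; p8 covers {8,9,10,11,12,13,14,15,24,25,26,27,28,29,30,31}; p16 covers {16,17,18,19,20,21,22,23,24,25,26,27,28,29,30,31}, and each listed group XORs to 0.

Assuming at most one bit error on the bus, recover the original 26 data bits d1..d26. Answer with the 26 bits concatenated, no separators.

s1 (pos 1,3,5,7,9,11,13,15,17,19,21,23,25,27,29,31): 0⊕1⊕0⊕0⊕1⊕1⊕1⊕1⊕0⊕0⊕0⊕0⊕0⊕1⊕0⊕0 = 0
s2 (pos 2,3,6,7,10,11,14,15,18,19,22,23,26,27,30,31): 1⊕1⊕0⊕0⊕1⊕1⊕0⊕1⊕0⊕0⊕0⊕0⊕1⊕1⊕0⊕0 = 1
s4 (pos 4,5,6,7,12,13,14,15,20,21,22,23,28,29,30,31): 1⊕0⊕0⊕0⊕0⊕1⊕0⊕1⊕0⊕0⊕0⊕0⊕0⊕0⊕0⊕0 = 1
s8 (pos 8,9,10,11,12,13,14,15,24,25,26,27,28,29,30,31): 1⊕1⊕1⊕1⊕0⊕1⊕0⊕1⊕1⊕0⊕1⊕1⊕0⊕0⊕0⊕0 = 1
s16 (pos 16,17,18,19,20,21,22,23,24,25,26,27,28,29,30,31): 0⊕0⊕0⊕0⊕0⊕0⊕0⊕0⊕1⊕0⊕1⊕1⊕0⊕0⊕0⊕0 = 1
Syndrome s16…s1 = 11110 → error at position 30.
Flip position 30: 0111000111101010000000010110000 → 0111000111101010000000010110010
Read data bits from positions 3,5,6,7,9,10,11,12,13,14,15,17,18,19,20,21,22,23,24,25,26,27,28,29,30,31: 10001110101000000010110010

10001110101000000010110010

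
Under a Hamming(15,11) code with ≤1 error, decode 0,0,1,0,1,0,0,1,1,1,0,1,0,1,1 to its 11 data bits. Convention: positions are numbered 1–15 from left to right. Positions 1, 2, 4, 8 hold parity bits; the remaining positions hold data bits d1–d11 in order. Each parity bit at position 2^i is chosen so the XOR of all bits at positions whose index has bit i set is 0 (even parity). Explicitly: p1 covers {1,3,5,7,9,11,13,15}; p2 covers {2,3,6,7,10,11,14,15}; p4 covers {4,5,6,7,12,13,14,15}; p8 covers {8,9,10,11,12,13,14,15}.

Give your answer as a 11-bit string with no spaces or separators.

11001101011

s1 (pos 1,3,5,7,9,11,13,15): 0⊕1⊕1⊕0⊕1⊕0⊕0⊕1 = 0
s2 (pos 2,3,6,7,10,11,14,15): 0⊕1⊕0⊕0⊕1⊕0⊕1⊕1 = 0
s4 (pos 4,5,6,7,12,13,14,15): 0⊕1⊕0⊕0⊕1⊕0⊕1⊕1 = 0
s8 (pos 8,9,10,11,12,13,14,15): 1⊕1⊕1⊕0⊕1⊕0⊕1⊕1 = 0
Syndrome s8…s1 = 0000 → no error.
Read data bits from positions 3,5,6,7,9,10,11,12,13,14,15: 11001101011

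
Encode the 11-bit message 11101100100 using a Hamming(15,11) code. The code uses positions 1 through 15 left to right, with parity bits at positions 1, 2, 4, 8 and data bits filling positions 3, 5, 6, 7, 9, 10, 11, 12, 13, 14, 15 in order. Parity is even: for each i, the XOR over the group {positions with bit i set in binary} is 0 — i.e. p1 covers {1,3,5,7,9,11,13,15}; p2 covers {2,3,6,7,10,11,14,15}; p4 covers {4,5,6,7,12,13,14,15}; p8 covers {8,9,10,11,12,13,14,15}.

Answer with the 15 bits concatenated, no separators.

Place data at non-parity positions: p1 p2 1 p4 1 1 0 p8 1 1 0 0 1 0 0
p1 (pos 1,3,5,7,9,11,13,15): XOR of data positions = 1⊕1⊕0⊕1⊕0⊕1⊕0 = 0
p2 (pos 2,3,6,7,10,11,14,15): XOR of data positions = 1⊕1⊕0⊕1⊕0⊕0⊕0 = 1
p4 (pos 4,5,6,7,12,13,14,15): XOR of data positions = 1⊕1⊕0⊕0⊕1⊕0⊕0 = 1
p8 (pos 8,9,10,11,12,13,14,15): XOR of data positions = 1⊕1⊕0⊕0⊕1⊕0⊕0 = 1
Codeword: 011111011100100

011111011100100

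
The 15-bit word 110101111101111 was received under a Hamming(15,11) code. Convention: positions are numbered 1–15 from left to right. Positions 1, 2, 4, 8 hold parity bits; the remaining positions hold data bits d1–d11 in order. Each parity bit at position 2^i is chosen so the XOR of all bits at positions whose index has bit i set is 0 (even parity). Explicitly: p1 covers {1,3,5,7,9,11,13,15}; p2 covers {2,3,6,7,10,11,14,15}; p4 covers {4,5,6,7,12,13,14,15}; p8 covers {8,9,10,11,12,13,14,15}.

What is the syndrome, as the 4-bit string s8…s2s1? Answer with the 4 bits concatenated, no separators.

s1 (pos 1,3,5,7,9,11,13,15): 1⊕0⊕0⊕1⊕1⊕0⊕1⊕1 = 1
s2 (pos 2,3,6,7,10,11,14,15): 1⊕0⊕1⊕1⊕1⊕0⊕1⊕1 = 0
s4 (pos 4,5,6,7,12,13,14,15): 1⊕0⊕1⊕1⊕1⊕1⊕1⊕1 = 1
s8 (pos 8,9,10,11,12,13,14,15): 1⊕1⊕1⊕0⊕1⊕1⊕1⊕1 = 1
Syndrome s8…s1 = 1101 → error at position 13.

1101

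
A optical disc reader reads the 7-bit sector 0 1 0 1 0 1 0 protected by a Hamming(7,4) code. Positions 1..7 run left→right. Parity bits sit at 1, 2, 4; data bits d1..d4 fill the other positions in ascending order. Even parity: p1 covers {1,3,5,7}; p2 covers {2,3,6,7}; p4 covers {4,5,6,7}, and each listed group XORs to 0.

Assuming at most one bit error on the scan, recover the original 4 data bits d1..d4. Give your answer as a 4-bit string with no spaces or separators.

0010

s1 (pos 1,3,5,7): 0⊕0⊕0⊕0 = 0
s2 (pos 2,3,6,7): 1⊕0⊕1⊕0 = 0
s4 (pos 4,5,6,7): 1⊕0⊕1⊕0 = 0
Syndrome s4…s1 = 000 → no error.
Read data bits from positions 3,5,6,7: 0010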